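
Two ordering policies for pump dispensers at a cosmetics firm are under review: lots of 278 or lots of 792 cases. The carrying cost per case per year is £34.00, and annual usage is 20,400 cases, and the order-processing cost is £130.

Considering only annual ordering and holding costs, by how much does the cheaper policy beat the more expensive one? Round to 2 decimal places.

Annual cost at Q: ordering D·S/Q plus holding Q·H/2.
TC(278) = (20,400/278)×130 + (278/2)×34 = £14,265.57
TC(792) = (20,400/792)×130 + (792/2)×34 = £16,812.48
|ΔTC| = |£14,265.57 − £16,812.48| = £2,546.92

£2,546.92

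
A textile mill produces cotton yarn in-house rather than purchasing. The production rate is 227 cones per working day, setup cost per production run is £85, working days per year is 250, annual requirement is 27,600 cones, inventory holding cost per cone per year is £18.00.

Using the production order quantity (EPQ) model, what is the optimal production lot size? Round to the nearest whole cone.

712 cones

d = 27,600/250 = 110.4000 cones/day;  effective holding cost H(1 − d/p) = 18·(1 − 110.4000/227) = 9.24581
Q* = √(2DS / H_eff) = √(2·27,600·85 / 9.24581) ≈ 712.37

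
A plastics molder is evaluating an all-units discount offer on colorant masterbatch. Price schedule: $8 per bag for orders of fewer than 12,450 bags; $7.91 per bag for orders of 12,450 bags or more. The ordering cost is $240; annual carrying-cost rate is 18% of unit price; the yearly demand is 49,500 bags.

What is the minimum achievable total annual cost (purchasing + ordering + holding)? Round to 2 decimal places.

$401,362.37

H₁ = 18%×$8 = $1.4400;  H₂ = 18%×$7.91 = $1.4238
EOQ₁ = √(2×49,500×240/1.4400) = 4,062.02  (< 12,450, feasible at tier 1)
EOQ₂ = √(2×49,500×240/1.4238) = 4,085.06  (< 12,450 → use Q = 12,450 at tier-2 price)
TC(tier 1 (EOQ₁), Q≈4,062.0) = $401,849.31
TC(tier 2, Q≈12,450.0) = $401,362.37
Minimum at tier 2: $401,362.37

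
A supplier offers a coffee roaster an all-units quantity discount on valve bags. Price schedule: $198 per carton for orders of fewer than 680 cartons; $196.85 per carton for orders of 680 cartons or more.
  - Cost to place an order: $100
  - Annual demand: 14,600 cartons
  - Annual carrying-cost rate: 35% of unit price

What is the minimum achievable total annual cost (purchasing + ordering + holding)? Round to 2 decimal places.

H₁ = 35%×$198 = $69.3000;  H₂ = 35%×$196.85 = $68.8975
EOQ₁ = √(2×14,600×100/69.3000) = 205.27  (< 680, feasible at tier 1)
EOQ₂ = √(2×14,600×100/68.8975) = 205.87  (< 680 → use Q = 680 at tier-2 price)
TC(tier 1 (EOQ₁), Q≈205.3) = $2,905,025.19
TC(tier 2, Q≈680.0) = $2,899,582.21
Minimum at tier 2: $2,899,582.21

$2,899,582.21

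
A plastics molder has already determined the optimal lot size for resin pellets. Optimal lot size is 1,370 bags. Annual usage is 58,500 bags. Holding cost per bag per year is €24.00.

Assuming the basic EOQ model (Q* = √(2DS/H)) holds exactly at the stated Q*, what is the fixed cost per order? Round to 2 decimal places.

€385.01

EOQ relation: Q² = 2DS/H, so rearrange for the unknown.
S = Q²H / (2D) = 1,370² × 24 / (2 × 58,500) = 385.0051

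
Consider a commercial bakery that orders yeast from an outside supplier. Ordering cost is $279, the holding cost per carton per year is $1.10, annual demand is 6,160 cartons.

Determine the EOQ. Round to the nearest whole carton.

1,768 cartons

EOQ = √(2DS/H) = √(2 × 6,160 × 279 / 1.1)
    = √(3,124,800.00) ≈ 1,767.71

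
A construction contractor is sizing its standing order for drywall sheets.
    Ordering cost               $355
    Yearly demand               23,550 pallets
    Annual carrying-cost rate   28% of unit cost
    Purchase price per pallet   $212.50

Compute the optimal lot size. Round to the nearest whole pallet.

530 pallets

H = i·C = 0.28 × $212.5 = $59.5000 per pallet-year
EOQ = √(2DS/H) = √(2 × 23,550 × 355 / 59.5)
    = √(281,016.81) ≈ 530.11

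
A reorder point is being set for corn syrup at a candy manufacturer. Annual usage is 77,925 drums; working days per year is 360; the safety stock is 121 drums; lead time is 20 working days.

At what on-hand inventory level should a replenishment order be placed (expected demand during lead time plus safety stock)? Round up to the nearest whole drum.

4,451 drums

Daily demand d = 77,925 / 360 = 216.458 drums/day
Demand during lead time = 216.458 × 20 = 4,329.17
Reorder point = 4,329.17 + 121 = 4,450.17 → round up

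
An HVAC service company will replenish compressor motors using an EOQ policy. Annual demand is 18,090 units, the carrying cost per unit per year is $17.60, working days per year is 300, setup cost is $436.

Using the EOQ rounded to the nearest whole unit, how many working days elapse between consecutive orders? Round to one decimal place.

2DS/H = 2·18,090·436/17.6 = 896,277.27
EOQ = √896,277.27 ≈ 946.72 → Q = 947 units
Days between orders = 300 / (D/Q) = 300 / 19.102 ≈ 15.705

15.7 days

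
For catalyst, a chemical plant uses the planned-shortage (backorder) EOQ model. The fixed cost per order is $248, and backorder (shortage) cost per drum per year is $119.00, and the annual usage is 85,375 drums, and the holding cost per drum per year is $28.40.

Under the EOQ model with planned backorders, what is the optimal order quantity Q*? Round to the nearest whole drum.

1,359 drums

Basic EOQ = √(2·85,375·248/28.4) = 1,221.088
Backorder adjustment √((H+b)/b) = √((28.4+119)/119) = 1.1129
Q* = 1,221.088 × 1.1129 ≈ 1,359.01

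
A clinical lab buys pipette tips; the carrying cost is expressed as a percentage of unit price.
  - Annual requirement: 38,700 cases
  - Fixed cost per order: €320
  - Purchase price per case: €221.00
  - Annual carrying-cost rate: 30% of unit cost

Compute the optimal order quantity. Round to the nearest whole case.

Carrying cost H = €221 × 30% = €66.3000/case/yr
Optimal lot size Q* = (2 × 38,700 × €320 / €66.3)^½ ≈ 611.21

611 cases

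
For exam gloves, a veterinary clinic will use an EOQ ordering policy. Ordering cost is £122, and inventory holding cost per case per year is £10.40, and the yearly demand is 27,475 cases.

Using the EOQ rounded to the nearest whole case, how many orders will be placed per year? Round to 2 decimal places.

34.22 orders per year

EOQ = √(2DS/H) = √(2 × 27,475 × 122 / 10.4)
    = √(644,605.77) ≈ 802.87 → Q = 803
N = D/Q = 27,475/803 ≈ 34.215 orders/yr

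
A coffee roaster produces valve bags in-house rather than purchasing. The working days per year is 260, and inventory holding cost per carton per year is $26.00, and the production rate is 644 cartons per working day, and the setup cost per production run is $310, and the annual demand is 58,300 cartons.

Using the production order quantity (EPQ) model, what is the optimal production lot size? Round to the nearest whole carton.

Daily demand d = 58,300/260 = 224.231; p = 644; 1 − d/p = 0.65182
EPQ = √(2DS / (H(1 − d/p)))
    = √(2 × 58,300 × 310 / (26 × 0.65182)) ≈ 1,460.43

1,460 cartons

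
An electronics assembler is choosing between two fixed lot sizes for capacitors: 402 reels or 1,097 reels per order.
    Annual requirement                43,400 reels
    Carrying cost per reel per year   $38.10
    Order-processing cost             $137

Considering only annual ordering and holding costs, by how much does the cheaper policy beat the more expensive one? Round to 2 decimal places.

$3,869.26

Annual cost at Q: ordering D·S/Q plus holding Q·H/2.
TC(402) = (43,400/402)×137 + (402/2)×38.1 = $22,448.65
TC(1,097) = (43,400/1,097)×137 + (1,097/2)×38.1 = $26,317.90
Cheaper: Q = 402.  Difference = $3,869.26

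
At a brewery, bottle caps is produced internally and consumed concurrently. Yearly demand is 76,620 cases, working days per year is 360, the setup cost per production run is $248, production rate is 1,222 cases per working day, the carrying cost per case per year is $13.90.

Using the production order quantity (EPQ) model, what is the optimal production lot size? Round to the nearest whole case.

d = 76,620/360 = 212.8333 cases/day;  effective holding cost H(1 − d/p) = 13.9·(1 − 212.8333/1222) = 11.47906
Q* = √(2DS / H_eff) = √(2·76,620·248 / 11.47906) ≈ 1,819.53

1,820 cases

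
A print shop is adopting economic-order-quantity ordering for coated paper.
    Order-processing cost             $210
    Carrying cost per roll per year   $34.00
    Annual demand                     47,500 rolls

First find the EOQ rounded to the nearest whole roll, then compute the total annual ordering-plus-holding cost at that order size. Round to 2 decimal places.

$26,044.19

Q* = √(2·D·S / H) = √(2·47,500·210 / 34) = √586,764.7 ≈ 766.01 → Q = 766 rolls
Orders/yr = 47,500/766 = 62.010; ordering cost = 62.010 × $210 = $13,022.19
Average inventory = 766/2 = 383; holding cost = 383 × $34 = $13,022.00
Total = $13,022.19 + $13,022.00 = $26,044.19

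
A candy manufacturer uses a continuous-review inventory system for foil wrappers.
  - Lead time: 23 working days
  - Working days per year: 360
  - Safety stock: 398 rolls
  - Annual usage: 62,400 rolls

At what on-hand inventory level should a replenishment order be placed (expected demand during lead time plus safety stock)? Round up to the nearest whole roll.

4,385 rolls

Daily demand d = 62,400 / 360 = 173.333 rolls/day
Demand during lead time = 173.333 × 23 = 3,986.67
Reorder point = 3,986.67 + 398 = 4,384.67 → round up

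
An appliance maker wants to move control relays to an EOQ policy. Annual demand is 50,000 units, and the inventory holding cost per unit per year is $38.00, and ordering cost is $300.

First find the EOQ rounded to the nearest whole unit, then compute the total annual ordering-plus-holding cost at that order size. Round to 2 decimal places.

Optimal lot size Q* = (2 × 50,000 × $300 / $38)^½ ≈ 888.52 → Q = 889 units
Ordering: D/Q × S = 50,000/889 × $300 = $16,872.89
Holding:  Q/2 × H = 889/2 × $38 = $16,891.00
Total = $16,872.89 + $16,891.00 = $33,763.89

$33,763.89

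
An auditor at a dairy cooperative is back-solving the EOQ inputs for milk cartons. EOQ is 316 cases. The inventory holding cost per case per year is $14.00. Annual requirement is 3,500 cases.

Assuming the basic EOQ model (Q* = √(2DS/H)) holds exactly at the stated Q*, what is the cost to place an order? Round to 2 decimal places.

From Q* = √(2DS/H) ⇒ Q*² = 2DS/H.
S = Q²H / (2D) = 316² × 14 / (2 × 3,500) = 199.7120

$199.71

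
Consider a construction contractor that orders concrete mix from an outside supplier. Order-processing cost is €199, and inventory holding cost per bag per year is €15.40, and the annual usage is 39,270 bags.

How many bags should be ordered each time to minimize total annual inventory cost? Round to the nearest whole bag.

1,007 bags

Q* = √(2·D·S / H) = √(2·39,270·199 / 15.4) = √1,014,900.0 ≈ 1,007.42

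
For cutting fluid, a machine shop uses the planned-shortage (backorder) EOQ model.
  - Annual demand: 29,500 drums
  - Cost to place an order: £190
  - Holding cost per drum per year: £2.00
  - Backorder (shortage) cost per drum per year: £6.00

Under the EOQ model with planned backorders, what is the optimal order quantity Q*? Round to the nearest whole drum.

2,734 drums

Basic EOQ = √(2·29,500·190/2) = 2,367.488
Backorder adjustment √((H+b)/b) = √((2+6)/6) = 1.1547
Q* = 2,367.488 × 1.1547 ≈ 2,733.74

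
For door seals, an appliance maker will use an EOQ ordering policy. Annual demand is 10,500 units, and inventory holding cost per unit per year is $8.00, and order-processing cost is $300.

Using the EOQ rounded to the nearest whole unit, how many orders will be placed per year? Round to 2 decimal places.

11.84 orders per year

2DS/H = 2·10,500·300/8 = 787,500.00
EOQ = √787,500.00 ≈ 887.41 → Q = 887
Orders per year = D/Q = 10,500 / 887 = 11.838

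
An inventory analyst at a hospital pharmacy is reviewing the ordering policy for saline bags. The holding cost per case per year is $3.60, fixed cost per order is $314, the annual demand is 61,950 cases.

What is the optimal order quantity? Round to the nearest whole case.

3,287 cases

Q* = √(2·D·S / H) = √(2·61,950·314 / 3.6) = √10,806,833.3 ≈ 3,287.37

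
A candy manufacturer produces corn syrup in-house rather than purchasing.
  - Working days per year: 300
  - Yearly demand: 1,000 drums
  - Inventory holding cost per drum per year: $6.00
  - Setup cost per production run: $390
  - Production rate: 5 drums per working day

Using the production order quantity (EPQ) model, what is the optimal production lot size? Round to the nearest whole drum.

624 drums

d = 1,000/300 = 3.3333 drums/day;  effective holding cost H(1 − d/p) = 6·(1 − 3.3333/5) = 2.00000
Q* = √(2DS / H_eff) = √(2·1,000·390 / 2.00000) ≈ 624.50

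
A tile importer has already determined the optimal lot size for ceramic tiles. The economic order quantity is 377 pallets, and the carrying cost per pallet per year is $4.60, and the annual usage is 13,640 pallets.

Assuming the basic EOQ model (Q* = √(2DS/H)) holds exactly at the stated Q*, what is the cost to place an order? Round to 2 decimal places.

From Q* = √(2DS/H) ⇒ Q*² = 2DS/H.
S = Q²H / (2D) = 377² × 4.6 / (2 × 13,640) = 23.9660

$23.97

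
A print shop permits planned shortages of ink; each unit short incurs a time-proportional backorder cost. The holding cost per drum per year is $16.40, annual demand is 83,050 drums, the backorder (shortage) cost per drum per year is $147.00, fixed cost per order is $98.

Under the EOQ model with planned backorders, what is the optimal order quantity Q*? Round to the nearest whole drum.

1,050 drums

Q* = √(2DS/H) · √((H + b)/b)
   = √(2 × 83,050 × 98 / 16.4) · √((16.4 + 147) / 147)
   = 996.267 × 1.0543 ≈ 1,050.37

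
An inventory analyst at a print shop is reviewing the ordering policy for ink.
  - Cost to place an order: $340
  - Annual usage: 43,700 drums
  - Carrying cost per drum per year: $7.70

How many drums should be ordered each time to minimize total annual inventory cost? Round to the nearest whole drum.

1,964 drums

Q* = √(2·D·S / H) = √(2·43,700·340 / 7.7) = √3,859,220.8 ≈ 1,964.49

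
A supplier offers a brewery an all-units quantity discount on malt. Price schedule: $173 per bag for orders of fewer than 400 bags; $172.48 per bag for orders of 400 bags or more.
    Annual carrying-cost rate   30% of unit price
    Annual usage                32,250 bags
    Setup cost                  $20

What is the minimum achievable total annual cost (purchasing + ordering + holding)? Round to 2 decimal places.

$5,574,441.30

H₁ = 30%×$173 = $51.9000;  H₂ = 30%×$172.48 = $51.7440
EOQ₁ = √(2×32,250×20/51.9000) = 157.66  (< 400, feasible at tier 1)
EOQ₂ = √(2×32,250×20/51.7440) = 157.89  (< 400 → use Q = 400 at tier-2 price)
TC(tier 1 (EOQ₁), Q≈157.7) = $5,587,432.36
TC(tier 2, Q≈400.0) = $5,574,441.30
Minimum at tier 2: $5,574,441.30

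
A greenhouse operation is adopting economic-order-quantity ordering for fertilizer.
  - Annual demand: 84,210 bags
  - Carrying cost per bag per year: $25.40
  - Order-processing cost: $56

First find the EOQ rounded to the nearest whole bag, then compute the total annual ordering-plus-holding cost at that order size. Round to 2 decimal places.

$15,477.75

2DS/H = 2·84,210·56/25.4 = 371,319.69
EOQ = √371,319.69 ≈ 609.36 → Q = 609 bags
Orders/yr = 84,210/609 = 138.276; ordering cost = 138.276 × $56 = $7,743.45
Average inventory = 609/2 = 304.5; holding cost = 304.5 × $25.4 = $7,734.30
Total = $7,743.45 + $7,734.30 = $15,477.75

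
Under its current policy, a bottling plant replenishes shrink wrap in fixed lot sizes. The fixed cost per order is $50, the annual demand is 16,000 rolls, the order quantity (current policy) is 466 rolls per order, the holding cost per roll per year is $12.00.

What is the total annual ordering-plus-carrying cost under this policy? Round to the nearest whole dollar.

Annual ordering cost = (D/Q)·S = (16,000/466) × 50 = $1,716.74
Annual holding cost  = (Q/2)·H = (466/2) × 12 = $2,796.00
Total = $1,716.74 + $2,796.00 = $4,512.74

$4,513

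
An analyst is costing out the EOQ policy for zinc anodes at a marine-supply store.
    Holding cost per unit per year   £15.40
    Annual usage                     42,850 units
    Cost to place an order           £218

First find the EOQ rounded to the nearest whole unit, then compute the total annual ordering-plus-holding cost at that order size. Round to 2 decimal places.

£16,962.08

Q* = √(2·D·S / H) = √(2·42,850·218 / 15.4) = √1,213,155.8 ≈ 1,101.43 → Q = 1,101 units
Annual ordering cost = (D/Q)·S = (42,850/1,101) × 218 = £8,484.38
Annual holding cost  = (Q/2)·H = (1,101/2) × 15.4 = £8,477.70
Total = £8,484.38 + £8,477.70 = £16,962.08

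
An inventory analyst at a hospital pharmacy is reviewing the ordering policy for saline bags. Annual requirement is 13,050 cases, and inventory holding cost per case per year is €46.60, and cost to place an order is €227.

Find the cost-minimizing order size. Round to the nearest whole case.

357 cases

Q* = √(2·D·S / H) = √(2·13,050·227 / 46.6) = √127,139.5 ≈ 356.57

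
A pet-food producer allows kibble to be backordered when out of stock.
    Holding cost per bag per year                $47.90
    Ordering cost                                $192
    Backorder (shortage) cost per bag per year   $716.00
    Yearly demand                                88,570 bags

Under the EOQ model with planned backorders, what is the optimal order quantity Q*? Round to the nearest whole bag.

Q* = √(2DS/H) · √((H + b)/b)
   = √(2 × 88,570 × 192 / 47.9) · √((47.9 + 716) / 716)
   = 842.638 × 1.0329 ≈ 870.37

870 bags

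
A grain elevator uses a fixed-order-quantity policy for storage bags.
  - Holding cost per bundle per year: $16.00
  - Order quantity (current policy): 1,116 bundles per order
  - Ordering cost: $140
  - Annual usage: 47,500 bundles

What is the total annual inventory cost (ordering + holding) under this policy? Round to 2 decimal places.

Ordering: D/Q × S = 47,500/1,116 × $140 = $5,958.78
Holding:  Q/2 × H = 1,116/2 × $16 = $8,928.00
Total = $5,958.78 + $8,928.00 = $14,886.78

$14,886.78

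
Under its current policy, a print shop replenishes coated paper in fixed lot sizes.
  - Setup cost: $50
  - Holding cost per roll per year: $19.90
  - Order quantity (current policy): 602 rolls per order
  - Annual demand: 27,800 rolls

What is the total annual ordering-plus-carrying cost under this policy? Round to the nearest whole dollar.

$8,299

Ordering: D/Q × S = 27,800/602 × $50 = $2,308.97
Holding:  Q/2 × H = 602/2 × $19.9 = $5,989.90
Total = $2,308.97 + $5,989.90 = $8,298.87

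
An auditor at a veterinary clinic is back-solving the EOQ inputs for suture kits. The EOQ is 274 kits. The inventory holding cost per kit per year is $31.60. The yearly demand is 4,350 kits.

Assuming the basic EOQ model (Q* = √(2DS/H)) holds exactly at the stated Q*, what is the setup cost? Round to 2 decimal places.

Since Q* = (2DS/H)^½, squaring gives Q*²·H = 2DS.
S = Q²H / (2D) = 274² × 31.6 / (2 × 4,350) = 272.6898

$272.69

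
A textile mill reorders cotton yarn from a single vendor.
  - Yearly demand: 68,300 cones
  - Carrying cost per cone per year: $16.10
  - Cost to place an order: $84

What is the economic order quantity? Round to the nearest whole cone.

Optimal lot size Q* = (2 × 68,300 × $84 / $16.1)^½ ≈ 844.21

844 cones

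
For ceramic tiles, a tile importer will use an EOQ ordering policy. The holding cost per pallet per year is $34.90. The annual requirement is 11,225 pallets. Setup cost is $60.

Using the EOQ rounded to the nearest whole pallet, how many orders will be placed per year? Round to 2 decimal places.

Optimal lot size Q* = (2 × 11,225 × $60 / $34.9)^½ ≈ 196.46 → Q = 196
Orders per year = D/Q = 11,225 / 196 = 57.270

57.27 orders per year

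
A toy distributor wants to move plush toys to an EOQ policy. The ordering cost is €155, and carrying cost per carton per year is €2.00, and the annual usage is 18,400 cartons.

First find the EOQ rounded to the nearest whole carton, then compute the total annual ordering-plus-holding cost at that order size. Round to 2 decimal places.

EOQ = √(2DS/H) = √(2 × 18,400 × 155 / 2)
    = √(2,852,000.00) ≈ 1,688.79 → Q = 1,689 cartons
Orders/yr = 18,400/1,689 = 10.894; ordering cost = 10.894 × €155 = €1,688.57
Average inventory = 1,689/2 = 844.5; holding cost = 844.5 × €2 = €1,689.00
Total = €1,688.57 + €1,689.00 = €3,377.57

€3,377.57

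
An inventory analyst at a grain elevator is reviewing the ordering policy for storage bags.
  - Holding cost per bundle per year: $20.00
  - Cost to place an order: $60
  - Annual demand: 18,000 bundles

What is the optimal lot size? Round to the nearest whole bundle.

329 bundles

2DS/H = 2·18,000·60/20 = 108,000.00
EOQ = √108,000.00 ≈ 328.63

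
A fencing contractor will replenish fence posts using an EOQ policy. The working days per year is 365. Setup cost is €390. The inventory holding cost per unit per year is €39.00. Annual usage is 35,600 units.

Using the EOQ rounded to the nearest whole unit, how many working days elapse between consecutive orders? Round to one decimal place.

Q* = √(2·D·S / H) = √(2·35,600·390 / 39) = √712,000.0 ≈ 843.80 → Q = 844 units
Days between orders = 365 / (D/Q) = 365 / 42.180 ≈ 8.653

8.7 days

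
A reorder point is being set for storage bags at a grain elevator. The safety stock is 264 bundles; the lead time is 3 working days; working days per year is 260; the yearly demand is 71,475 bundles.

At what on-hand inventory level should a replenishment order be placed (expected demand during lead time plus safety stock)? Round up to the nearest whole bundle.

1,089 bundles

Daily demand d = 71,475 / 260 = 274.904 bundles/day
Demand during lead time = 274.904 × 3 = 824.71
Reorder point = 824.71 + 264 = 1,088.71 → round up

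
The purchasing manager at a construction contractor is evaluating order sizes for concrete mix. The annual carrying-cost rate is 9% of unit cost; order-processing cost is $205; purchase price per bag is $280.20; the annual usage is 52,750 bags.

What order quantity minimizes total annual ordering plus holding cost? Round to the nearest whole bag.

926 bags

H = i·C = 0.09 × $280.2 = $25.2180 per bag-year
Q* = √(2·D·S / H) = √(2·52,750·205 / 25.218) = √857,621.5 ≈ 926.08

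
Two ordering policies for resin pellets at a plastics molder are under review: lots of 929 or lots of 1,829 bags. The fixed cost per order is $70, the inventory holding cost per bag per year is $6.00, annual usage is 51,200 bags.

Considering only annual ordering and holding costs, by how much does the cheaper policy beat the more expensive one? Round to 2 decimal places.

For each Q, cost = (D/Q)·S + (Q/2)·H.
TC(929) = (51,200/929)×70 + (929/2)×6 = $6,644.91
TC(1,829) = (51,200/1,829)×70 + (1,829/2)×6 = $7,446.54
Cheaper: Q = 929.  Difference = $801.63

$801.63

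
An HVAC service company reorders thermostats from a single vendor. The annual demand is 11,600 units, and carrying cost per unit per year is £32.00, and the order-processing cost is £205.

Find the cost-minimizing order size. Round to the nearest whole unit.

386 units

Optimal lot size Q* = (2 × 11,600 × £205 / £32)^½ ≈ 385.52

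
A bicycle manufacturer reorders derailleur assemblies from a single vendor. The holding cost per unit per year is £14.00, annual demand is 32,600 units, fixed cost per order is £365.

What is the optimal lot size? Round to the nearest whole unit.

2DS/H = 2·32,600·365/14 = 1,699,857.14
EOQ = √1,699,857.14 ≈ 1,303.79

1,304 units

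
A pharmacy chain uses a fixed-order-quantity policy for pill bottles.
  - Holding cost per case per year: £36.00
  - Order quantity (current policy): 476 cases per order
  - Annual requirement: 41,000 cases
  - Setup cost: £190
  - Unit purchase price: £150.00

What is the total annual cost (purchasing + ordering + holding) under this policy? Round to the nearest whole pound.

£6,174,934

Annual ordering cost = (D/Q)·S = (41,000/476) × 190 = £16,365.55
Annual holding cost  = (Q/2)·H = (476/2) × 36 = £8,568.00
Purchase cost = D·C = 41,000 × 150 = £6,150,000.00
Total = £16,365.55 + £8,568.00 + £6,150,000.00 = £6,174,933.55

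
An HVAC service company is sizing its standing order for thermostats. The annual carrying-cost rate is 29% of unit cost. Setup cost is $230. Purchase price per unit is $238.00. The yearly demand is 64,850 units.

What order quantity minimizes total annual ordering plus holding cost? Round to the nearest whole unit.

657 units

H = i·C = 0.29 × $238 = $69.0200 per unit-year
2DS/H = 2·64,850·230/69.02 = 432,208.06
EOQ = √432,208.06 ≈ 657.43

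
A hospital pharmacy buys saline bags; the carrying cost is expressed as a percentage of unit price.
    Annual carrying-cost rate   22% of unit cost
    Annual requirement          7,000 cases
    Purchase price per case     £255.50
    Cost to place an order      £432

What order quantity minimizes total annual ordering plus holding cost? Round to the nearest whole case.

Carrying cost H = £255.5 × 22% = £56.2100/case/yr
2DS/H = 2·7,000·432/56.21 = 107,596.51
EOQ = √107,596.51 ≈ 328.02

328 cases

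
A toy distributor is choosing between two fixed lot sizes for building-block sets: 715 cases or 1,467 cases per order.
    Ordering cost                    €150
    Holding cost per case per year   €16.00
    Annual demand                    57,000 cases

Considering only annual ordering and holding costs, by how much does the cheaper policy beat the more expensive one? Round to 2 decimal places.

€113.82

TC(Q) = (D/Q)S + (Q/2)H
TC(715) = (57,000/715)×150 + (715/2)×16 = €17,678.04
TC(1,467) = (57,000/1,467)×150 + (1,467/2)×16 = €17,564.22
Cheaper: Q = 1,467.  Difference = €113.82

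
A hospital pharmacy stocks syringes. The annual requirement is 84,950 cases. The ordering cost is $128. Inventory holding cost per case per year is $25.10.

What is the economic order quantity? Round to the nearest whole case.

2DS/H = 2·84,950·128/25.1 = 866,422.31
EOQ = √866,422.31 ≈ 930.82

931 cases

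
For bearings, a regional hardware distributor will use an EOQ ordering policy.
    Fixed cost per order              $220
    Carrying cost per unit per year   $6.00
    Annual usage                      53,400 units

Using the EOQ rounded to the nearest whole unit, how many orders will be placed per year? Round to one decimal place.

27.0 orders per year

2DS/H = 2·53,400·220/6 = 3,916,000.00
EOQ = √3,916,000.00 ≈ 1,978.89 → Q = 1,979
Orders per year = D/Q = 53,400 / 1,979 = 26.983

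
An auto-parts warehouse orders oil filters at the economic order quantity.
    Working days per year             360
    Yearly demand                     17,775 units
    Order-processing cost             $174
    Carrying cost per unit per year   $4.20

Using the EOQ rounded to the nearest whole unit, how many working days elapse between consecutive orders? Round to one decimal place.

24.6 days

Q* = √(2·D·S / H) = √(2·17,775·174 / 4.2) = √1,472,785.7 ≈ 1,213.58 → Q = 1,214 units
T = Q/D × 360 days = 1,214/17,775 × 360 = 24.587 days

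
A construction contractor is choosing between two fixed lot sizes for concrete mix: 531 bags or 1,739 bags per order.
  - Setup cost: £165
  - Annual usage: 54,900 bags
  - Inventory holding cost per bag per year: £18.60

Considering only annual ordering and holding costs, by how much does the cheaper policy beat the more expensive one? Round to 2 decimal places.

£615.89

For each Q, cost = (D/Q)·S + (Q/2)·H.
TC(531) = (54,900/531)×165 + (531/2)×18.6 = £21,997.62
TC(1,739) = (54,900/1,739)×165 + (1,739/2)×18.6 = £21,381.73
|ΔTC| = |£21,997.62 − £21,381.73| = £615.89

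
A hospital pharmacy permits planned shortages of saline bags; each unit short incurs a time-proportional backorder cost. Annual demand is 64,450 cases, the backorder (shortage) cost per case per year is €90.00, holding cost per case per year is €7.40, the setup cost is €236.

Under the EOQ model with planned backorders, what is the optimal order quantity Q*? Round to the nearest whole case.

Basic EOQ = √(2·64,450·236/7.4) = 2,027.527
Backorder adjustment √((H+b)/b) = √((7.4+90)/90) = 1.0403
Q* = 2,027.527 × 1.0403 ≈ 2,109.23

2,109 cases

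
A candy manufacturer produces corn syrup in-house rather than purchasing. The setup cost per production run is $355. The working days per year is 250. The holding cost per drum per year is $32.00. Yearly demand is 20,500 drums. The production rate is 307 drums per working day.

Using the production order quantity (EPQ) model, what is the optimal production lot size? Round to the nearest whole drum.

788 drums

d = 20,500/250 = 82.0000 drums/day;  effective holding cost H(1 − d/p) = 32·(1 − 82.0000/307) = 23.45277
Q* = √(2DS / H_eff) = √(2·20,500·355 / 23.45277) ≈ 787.79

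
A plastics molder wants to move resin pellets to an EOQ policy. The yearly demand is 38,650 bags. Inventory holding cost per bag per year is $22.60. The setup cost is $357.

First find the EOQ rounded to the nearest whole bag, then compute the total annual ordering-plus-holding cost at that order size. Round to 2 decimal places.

2DS/H = 2·38,650·357/22.6 = 1,221,066.37
EOQ = √1,221,066.37 ≈ 1,105.02 → Q = 1,105 bags
Ordering: D/Q × S = 38,650/1,105 × $357 = $12,486.92
Holding:  Q/2 × H = 1,105/2 × $22.6 = $12,486.50
Total = $12,486.92 + $12,486.50 = $24,973.42

$24,973.42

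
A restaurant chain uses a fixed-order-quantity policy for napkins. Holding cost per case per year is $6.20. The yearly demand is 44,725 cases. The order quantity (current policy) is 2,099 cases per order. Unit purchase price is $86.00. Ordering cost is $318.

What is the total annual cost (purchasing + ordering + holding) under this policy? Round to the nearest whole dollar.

$3,859,633

Orders/yr = 44,725/2,099 = 21.308; ordering cost = 21.308 × $318 = $6,775.87
Average inventory = 2,099/2 = 1049.5; holding cost = 1049.5 × $6.2 = $6,506.90
Purchase cost = D·C = 44,725 × 86 = $3,846,350.00
Total = $6,775.87 + $6,506.90 + $3,846,350.00 = $3,859,632.77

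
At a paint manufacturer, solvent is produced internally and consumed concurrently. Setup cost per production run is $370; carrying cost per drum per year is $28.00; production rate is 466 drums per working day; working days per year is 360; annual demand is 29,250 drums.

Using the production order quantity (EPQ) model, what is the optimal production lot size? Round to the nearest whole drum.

Daily demand d = 29,250/360 = 81.250; p = 466; 1 − d/p = 0.82564
EPQ = √(2DS / (H(1 − d/p)))
    = √(2 × 29,250 × 370 / (28 × 0.82564)) ≈ 967.62

968 drums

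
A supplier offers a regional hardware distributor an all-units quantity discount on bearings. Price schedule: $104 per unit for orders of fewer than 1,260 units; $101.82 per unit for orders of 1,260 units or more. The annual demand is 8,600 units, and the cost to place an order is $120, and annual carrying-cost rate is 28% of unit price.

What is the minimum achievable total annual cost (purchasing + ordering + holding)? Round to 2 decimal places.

H₁ = 28%×$104 = $29.1200;  H₂ = 28%×$101.82 = $28.5096
EOQ₁ = √(2×8,600×120/29.1200) = 266.23  (< 1,260, feasible at tier 1)
EOQ₂ = √(2×8,600×120/28.5096) = 269.07  (< 1,260 → use Q = 1,260 at tier-2 price)
TC(tier 1 (EOQ₁), Q≈266.2) = $902,152.66
TC(tier 2, Q≈1,260.0) = $894,432.10
Minimum at tier 2: $894,432.10

$894,432.10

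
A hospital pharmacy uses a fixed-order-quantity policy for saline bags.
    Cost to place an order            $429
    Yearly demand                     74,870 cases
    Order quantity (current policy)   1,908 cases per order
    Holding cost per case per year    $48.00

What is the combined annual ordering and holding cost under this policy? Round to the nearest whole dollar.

Ordering: D/Q × S = 74,870/1,908 × $429 = $16,833.98
Holding:  Q/2 × H = 1,908/2 × $48 = $45,792.00
Total = $16,833.98 + $45,792.00 = $62,625.98

$62,626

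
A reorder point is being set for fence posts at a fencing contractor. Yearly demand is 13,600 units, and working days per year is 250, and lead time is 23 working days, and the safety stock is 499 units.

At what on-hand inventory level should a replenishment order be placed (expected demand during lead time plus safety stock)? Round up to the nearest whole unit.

1,751 units

Daily demand d = 13,600 / 250 = 54.400 units/day
Demand during lead time = 54.400 × 23 = 1,251.20
Reorder point = 1,251.20 + 499 = 1,750.20 → round up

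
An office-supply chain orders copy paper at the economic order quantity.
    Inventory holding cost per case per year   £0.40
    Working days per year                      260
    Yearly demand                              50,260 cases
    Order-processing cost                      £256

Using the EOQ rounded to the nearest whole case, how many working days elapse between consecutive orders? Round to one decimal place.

41.5 days

2DS/H = 2·50,260·256/0.4 = 64,332,800.00
EOQ = √64,332,800.00 ≈ 8,020.77 → Q = 8,021 cases
T = Q/D × 260 days = 8,021/50,260 × 260 = 41.493 days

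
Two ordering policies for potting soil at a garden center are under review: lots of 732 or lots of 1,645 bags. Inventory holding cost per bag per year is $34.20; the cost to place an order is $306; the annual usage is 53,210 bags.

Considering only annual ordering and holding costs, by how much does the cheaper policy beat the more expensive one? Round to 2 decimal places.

Annual cost at Q: ordering D·S/Q plus holding Q·H/2.
TC(732) = (53,210/732)×306 + (732/2)×34.2 = $34,760.72
TC(1,645) = (53,210/1,645)×306 + (1,645/2)×34.2 = $38,027.53
Lots of 732 are cheaper by $3,266.81.

$3,266.81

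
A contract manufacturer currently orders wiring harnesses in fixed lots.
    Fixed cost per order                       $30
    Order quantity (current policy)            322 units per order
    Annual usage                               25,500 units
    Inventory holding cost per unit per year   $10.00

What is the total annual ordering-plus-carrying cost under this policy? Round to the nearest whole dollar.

Orders/yr = 25,500/322 = 79.193; ordering cost = 79.193 × $30 = $2,375.78
Average inventory = 322/2 = 161; holding cost = 161 × $10 = $1,610.00
Total = $2,375.78 + $1,610.00 = $3,985.78

$3,986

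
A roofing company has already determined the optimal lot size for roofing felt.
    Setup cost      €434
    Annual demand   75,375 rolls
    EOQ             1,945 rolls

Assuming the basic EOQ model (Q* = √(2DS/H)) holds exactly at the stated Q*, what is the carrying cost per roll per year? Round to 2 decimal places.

From Q* = √(2DS/H) ⇒ Q*² = 2DS/H.
H = 2DS / Q² = 2 × 75,375 × 434 / 1,945² = 17.2945

€17.29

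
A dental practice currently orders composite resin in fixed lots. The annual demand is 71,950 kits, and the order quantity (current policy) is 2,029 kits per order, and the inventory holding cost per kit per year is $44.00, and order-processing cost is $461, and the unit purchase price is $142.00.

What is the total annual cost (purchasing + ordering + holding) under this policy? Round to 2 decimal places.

Annual ordering cost = (D/Q)·S = (71,950/2,029) × 461 = $16,347.44
Annual holding cost  = (Q/2)·H = (2,029/2) × 44 = $44,638.00
Purchase cost = D·C = 71,950 × 142 = $10,216,900.00
Total = $16,347.44 + $44,638.00 + $10,216,900.00 = $10,277,885.44

$10,277,885.44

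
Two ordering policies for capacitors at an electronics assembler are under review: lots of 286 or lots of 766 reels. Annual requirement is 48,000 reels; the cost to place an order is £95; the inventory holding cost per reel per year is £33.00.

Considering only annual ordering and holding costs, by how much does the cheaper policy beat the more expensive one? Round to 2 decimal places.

Annual cost at Q: ordering D·S/Q plus holding Q·H/2.
TC(286) = (48,000/286)×95 + (286/2)×33 = £20,663.06
TC(766) = (48,000/766)×95 + (766/2)×33 = £18,592.00
Lots of 766 are cheaper by £2,071.05.

£2,071.05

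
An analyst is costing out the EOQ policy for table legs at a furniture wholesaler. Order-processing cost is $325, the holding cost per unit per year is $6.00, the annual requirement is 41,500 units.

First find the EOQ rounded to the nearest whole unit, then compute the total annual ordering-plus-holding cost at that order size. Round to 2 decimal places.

$12,722.03

2DS/H = 2·41,500·325/6 = 4,495,833.33
EOQ = √4,495,833.33 ≈ 2,120.34 → Q = 2,120 units
Ordering: D/Q × S = 41,500/2,120 × $325 = $6,362.03
Holding:  Q/2 × H = 2,120/2 × $6 = $6,360.00
Total = $6,362.03 + $6,360.00 = $12,722.03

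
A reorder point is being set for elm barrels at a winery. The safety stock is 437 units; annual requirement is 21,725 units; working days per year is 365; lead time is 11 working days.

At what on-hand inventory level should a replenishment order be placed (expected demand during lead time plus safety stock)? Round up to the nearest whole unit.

1,092 units

Daily demand d = 21,725 / 365 = 59.521 units/day
Demand during lead time = 59.521 × 11 = 654.73
Reorder point = 654.73 + 437 = 1,091.73 → round up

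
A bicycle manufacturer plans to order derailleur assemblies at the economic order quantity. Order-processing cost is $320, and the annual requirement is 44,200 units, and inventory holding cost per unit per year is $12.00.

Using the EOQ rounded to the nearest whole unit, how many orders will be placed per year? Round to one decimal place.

28.8 orders per year

EOQ = √(2DS/H) = √(2 × 44,200 × 320 / 12)
    = √(2,357,333.33) ≈ 1,535.36 → Q = 1,535
N = D/Q = 44,200/1,535 ≈ 28.795 orders/yr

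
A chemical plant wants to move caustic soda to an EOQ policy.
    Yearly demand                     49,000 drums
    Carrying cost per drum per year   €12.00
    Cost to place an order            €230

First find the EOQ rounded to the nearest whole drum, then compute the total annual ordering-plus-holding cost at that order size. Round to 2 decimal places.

2DS/H = 2·49,000·230/12 = 1,878,333.33
EOQ = √1,878,333.33 ≈ 1,370.52 → Q = 1,371 drums
Annual ordering cost = (D/Q)·S = (49,000/1,371) × 230 = €8,220.28
Annual holding cost  = (Q/2)·H = (1,371/2) × 12 = €8,226.00
Total = €8,220.28 + €8,226.00 = €16,446.28

€16,446.28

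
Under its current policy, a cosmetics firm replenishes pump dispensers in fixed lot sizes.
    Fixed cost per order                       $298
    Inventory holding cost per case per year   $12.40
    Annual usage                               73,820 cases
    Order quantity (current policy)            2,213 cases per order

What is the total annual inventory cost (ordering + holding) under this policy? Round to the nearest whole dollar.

Ordering: D/Q × S = 73,820/2,213 × $298 = $9,940.52
Holding:  Q/2 × H = 2,213/2 × $12.4 = $13,720.60
Total = $9,940.52 + $13,720.60 = $23,661.12

$23,661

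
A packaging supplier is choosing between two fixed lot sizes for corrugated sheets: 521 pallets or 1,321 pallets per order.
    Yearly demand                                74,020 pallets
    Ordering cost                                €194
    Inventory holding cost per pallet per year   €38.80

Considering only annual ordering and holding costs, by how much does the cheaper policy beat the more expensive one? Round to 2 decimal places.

TC(Q) = (D/Q)S + (Q/2)H
TC(521) = (74,020/521)×194 + (521/2)×38.8 = €37,669.55
TC(1,321) = (74,020/1,321)×194 + (1,321/2)×38.8 = €36,497.86
Lots of 1,321 are cheaper by €1,171.69.

€1,171.69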